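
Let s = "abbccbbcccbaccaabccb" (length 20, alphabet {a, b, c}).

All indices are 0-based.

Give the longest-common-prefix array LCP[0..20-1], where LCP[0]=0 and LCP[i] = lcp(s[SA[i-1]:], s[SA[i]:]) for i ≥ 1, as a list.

rank | idx | suffix
   0 |  14 | aabccb
   1 |   0 | abbccbbcccbaccaabccb
   2 |  15 | abccb
   3 |  11 | accaabccb
   4 |  19 | b
   5 |  10 | baccaabccb
   6 |   1 | bbccbbcccbaccaabccb
   7 |   5 | bbcccbaccaabccb
   8 |  16 | bccb
   9 |   2 | bccbbcccbaccaabccb
  10 |   6 | bcccbaccaabccb
  11 |  13 | caabccb
  12 |  18 | cb
  13 |   9 | cbaccaabccb
  14 |   4 | cbbcccbaccaabccb
  15 |  12 | ccaabccb
  16 |  17 | ccb
  17 |   8 | ccbaccaabccb
  18 |   3 | ccbbcccbaccaabccb
  19 |   7 | cccbaccaabccb

SA = [14, 0, 15, 11, 19, 10, 1, 5, 16, 2, 6, 13, 18, 9, 4, 12, 17, 8, 3, 7]
[i] adj suffixes → lcp
  [1] 14/0 → 1 ('a')
  [2] 0/15 → 2 ('ab')
  [3] 15/11 → 1 ('a')
  [4] 11/19 → 0 ('')
  [5] 19/10 → 1 ('b')
  [6] 10/1 → 1 ('b')
  [7] 1/5 → 4 ('bbcc')
  [8] 5/16 → 1 ('b')
  [9] 16/2 → 4 ('bccb')
  [10] 2/6 → 3 ('bcc')
  [11] 6/13 → 0 ('')
  [12] 13/18 → 1 ('c')
  [13] 18/9 → 2 ('cb')
  [14] 9/4 → 2 ('cb')
  [15] 4/12 → 1 ('c')
  [16] 12/17 → 2 ('cc')
  [17] 17/8 → 3 ('ccb')
  [18] 8/3 → 3 ('ccb')
  [19] 3/7 → 2 ('cc')

[0, 1, 2, 1, 0, 1, 1, 4, 1, 4, 3, 0, 1, 2, 2, 1, 2, 3, 3, 2]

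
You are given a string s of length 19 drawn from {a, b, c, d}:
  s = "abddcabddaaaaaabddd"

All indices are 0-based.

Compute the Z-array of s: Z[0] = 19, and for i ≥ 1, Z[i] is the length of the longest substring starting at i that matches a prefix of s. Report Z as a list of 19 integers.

Z[0]=19
i=1: outside box; Z[1]=0
i=2: outside box; Z[2]=0
i=3: outside box; Z[3]=0
i=4: outside box; Z[4]=0
i=5: outside box; Z[5]=4 scan→box=[5,9)
i=6: min(r-i=3, Z[1]=0)=0; Z[6]=0
i=7: min(r-i=2, Z[2]=0)=0; Z[7]=0
i=8: min(r-i=1, Z[3]=0)=0; Z[8]=0
i=9: outside box; Z[9]=1 scan→box=[9,10)
i=10: outside box; Z[10]=1 scan→box=[10,11)
i=11: outside box; Z[11]=1 scan→box=[11,12)
i=12: outside box; Z[12]=1 scan→box=[12,13)
i=13: outside box; Z[13]=1 scan→box=[13,14)
i=14: outside box; Z[14]=4 scan→box=[14,18)
i=15: min(r-i=3, Z[1]=0)=0; Z[15]=0
i=16: min(r-i=2, Z[2]=0)=0; Z[16]=0
i=17: min(r-i=1, Z[3]=0)=0; Z[17]=0
i=18: outside box; Z[18]=0

[19, 0, 0, 0, 0, 4, 0, 0, 0, 1, 1, 1, 1, 1, 4, 0, 0, 0, 0]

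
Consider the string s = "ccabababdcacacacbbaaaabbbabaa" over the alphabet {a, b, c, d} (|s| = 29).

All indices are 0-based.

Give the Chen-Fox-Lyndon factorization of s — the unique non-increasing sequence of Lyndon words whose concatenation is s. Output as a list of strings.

emit factor 1: 'c' (i=0, period=1)
emit factor 2: 'c' (i=1, period=1)
emit factor 3: 'abababdcacacacbb' (i=2, period=16)
emit factor 4: 'aaaabbbab' (i=18, period=9)
emit factor 5: 'a' (i=27, period=1)
emit factor 6: 'a' (i=28, period=1)

["c", "c", "abababdcacacacbb", "aaaabbbab", "a", "a"]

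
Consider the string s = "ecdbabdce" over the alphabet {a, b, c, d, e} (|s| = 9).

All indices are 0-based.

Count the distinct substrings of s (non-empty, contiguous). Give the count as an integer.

rank→(start, suffix):
  0 → (4, 'abdce')
  1 → (3, 'babdce')
  2 → (5, 'bdce')
  3 → (1, 'cdbabdce')
  4 → (7, 'ce')
  5 → (2, 'dbabdce')
  6 → (6, 'dce')
  7 → (8, 'e')
  8 → (0, 'ecdbabdce')

SA = [4, 3, 5, 1, 7, 2, 6, 8, 0]
rank  pair      lcp
   1  s[4:],s[3:]  0  ''
   2  s[3:],s[5:]  1  'b'
   3  s[5:],s[1:]  0  ''
   4  s[1:],s[7:]  1  'c'
   5  s[7:],s[2:]  0  ''
   6  s[2:],s[6:]  1  'd'
   7  s[6:],s[8:]  0  ''
   8  s[8:],s[0:]  1  'e'

n(n+1)/2 = 9·10/2 = 45
Σ LCP = 0 + 0 + 1 + 0 + 1 + 0 + 1 + 0 + 1 = 4
distinct = 45 − 4 = 41

41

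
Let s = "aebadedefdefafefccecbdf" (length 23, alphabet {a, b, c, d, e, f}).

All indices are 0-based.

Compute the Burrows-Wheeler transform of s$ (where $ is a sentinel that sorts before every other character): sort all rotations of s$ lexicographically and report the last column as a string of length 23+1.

fb$fecefcafebacddfddeeea

rank  rotation                  last
    0  $aebadedefdefafefccecbdf  f
    1  adedefdefafefccecbdf$aeb  b
    2  aebadedefdefafefccecbdf$  $
    3  afefccecbdf$aebadedefdef  f
    4  badedefdefafefccecbdf$ae  e
    5  bdf$aebadedefdefafefccec  c
    6  cbdf$aebadedefdefafefcce  e
    7  ccecbdf$aebadedefdefafef  f
    8  cecbdf$aebadedefdefafefc  c
    9  dedefdefafefccecbdf$aeba  a
   10  defafefccecbdf$aebadedef  f
   11  defdefafefccecbdf$aebade  e
   12  df$aebadedefdefafefccecb  b
   13  ebadedefdefafefccecbdf$a  a
   14  ecbdf$aebadedefdefafefcc  c
   15  edefdefafefccecbdf$aebad  d
   16  efafefccecbdf$aebadedefd  d
   17  efccecbdf$aebadedefdefaf  f
   18  efdefafefccecbdf$aebaded  d
   19  f$aebadedefdefafefccecbd  d
   20  fafefccecbdf$aebadedefde  e
   21  fccecbdf$aebadedefdefafe  e
   22  fdefafefccecbdf$aebadede  e
   23  fefccecbdf$aebadedefdefa  a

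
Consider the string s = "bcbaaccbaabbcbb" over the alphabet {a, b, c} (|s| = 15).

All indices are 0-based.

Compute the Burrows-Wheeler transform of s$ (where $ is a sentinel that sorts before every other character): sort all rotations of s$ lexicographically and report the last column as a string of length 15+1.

bbbaabccca$bcbba

rank  rotation          last
    0  $bcbaaccbaabbcbb  b
    1  aabbcbb$bcbaaccb  b
    2  aaccbaabbcbb$bcb  b
    3  abbcbb$bcbaaccba  a
    4  accbaabbcbb$bcba  a
    5  b$bcbaaccbaabbcb  b
    6  baabbcbb$bcbaacc  c
    7  baaccbaabbcbb$bc  c
    8  bb$bcbaaccbaabbc  c
    9  bbcbb$bcbaaccbaa  a
   10  bcbaaccbaabbcbb$  $
   11  bcbb$bcbaaccbaab  b
   12  cbaabbcbb$bcbaac  c
   13  cbaaccbaabbcbb$b  b
   14  cbb$bcbaaccbaabb  b
   15  ccbaabbcbb$bcbaa  a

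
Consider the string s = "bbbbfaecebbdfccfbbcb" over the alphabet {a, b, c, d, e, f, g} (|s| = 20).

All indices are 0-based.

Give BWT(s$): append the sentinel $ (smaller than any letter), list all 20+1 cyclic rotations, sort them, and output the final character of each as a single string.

rank  rotation               last
    0  $bbbbfaecebbdfccfbbcb  b
    1  aecebbdfccfbbcb$bbbbf  f
    2  b$bbbbfaecebbdfccfbbc  c
    3  bbbbfaecebbdfccfbbcb$  $
    4  bbbfaecebbdfccfbbcb$b  b
    5  bbcb$bbbbfaecebbdfccf  f
    6  bbdfccfbbcb$bbbbfaece  e
    7  bbfaecebbdfccfbbcb$bb  b
    8  bcb$bbbbfaecebbdfccfb  b
    9  bdfccfbbcb$bbbbfaeceb  b
   10  bfaecebbdfccfbbcb$bbb  b
   11  cb$bbbbfaecebbdfccfbb  b
   12  ccfbbcb$bbbbfaecebbdf  f
   13  cebbdfccfbbcb$bbbbfae  e
   14  cfbbcb$bbbbfaecebbdfc  c
   15  dfccfbbcb$bbbbfaecebb  b
   16  ebbdfccfbbcb$bbbbfaec  c
   17  ecebbdfccfbbcb$bbbbfa  a
   18  faecebbdfccfbbcb$bbbb  b
   19  fbbcb$bbbbfaecebbdfcc  c
   20  fccfbbcb$bbbbfaecebbd  d

bfc$bfebbbbbfecbcabcd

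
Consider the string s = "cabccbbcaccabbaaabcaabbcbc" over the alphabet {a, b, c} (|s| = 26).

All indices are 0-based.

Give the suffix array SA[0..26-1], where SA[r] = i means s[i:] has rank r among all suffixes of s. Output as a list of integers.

[14, 19, 15, 11, 20, 16, 1, 8, 13, 12, 5, 21, 24, 17, 6, 22, 2, 25, 18, 10, 0, 7, 4, 23, 9, 3]

rank→(start, suffix):
  0 → (14, 'aaabcaabbcbc')
  1 → (19, 'aabbcbc')
  2 → (15, 'aabcaabbcbc')
  3 → (11, 'abbaaabcaabbcbc')
  4 → (20, 'abbcbc')
  5 → (16, 'abcaabbcbc')
  6 → (1, 'abccbbcaccabbaaabcaabbcbc')
  7 → (8, 'accabbaaabcaabbcbc')
  8 → (13, 'baaabcaabbcbc')
  9 → (12, 'bbaaabcaabbcbc')
  10 → (5, 'bbcaccabbaaabcaabbcbc')
  11 → (21, 'bbcbc')
  12 → (24, 'bc')
  13 → (17, 'bcaabbcbc')
  14 → (6, 'bcaccabbaaabcaabbcbc')
  15 → (22, 'bcbc')
  16 → (2, 'bccbbcaccabbaaabcaabbcbc')
  17 → (25, 'c')
  18 → (18, 'caabbcbc')
  19 → (10, 'cabbaaabcaabbcbc')
  20 → (0, 'cabccbbcaccabbaaabcaabbcbc')
  21 → (7, 'caccabbaaabcaabbcbc')
  22 → (4, 'cbbcaccabbaaabcaabbcbc')
  23 → (23, 'cbc')
  24 → (9, 'ccabbaaabcaabbcbc')
  25 → (3, 'ccbbcaccabbaaabcaabbcbc')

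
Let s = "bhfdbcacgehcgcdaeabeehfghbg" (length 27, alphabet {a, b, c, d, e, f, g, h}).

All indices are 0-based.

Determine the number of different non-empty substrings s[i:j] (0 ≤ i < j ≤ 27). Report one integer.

sorted suffixes:
  #0 SA[0]=17  'abeehfghbg'
  #1 SA[1]=6  'acgehcgcdaeabeehfghbg'
  #2 SA[2]=15  'aeabeehfghbg'
  #3 SA[3]=4  'bcacgehcgcdaeabeehfghbg'
  #4 SA[4]=18  'beehfghbg'
  #5 SA[5]=25  'bg'
  #6 SA[6]=0  'bhfdbcacgehcgcdaeabeehfghbg'
  #7 SA[7]=5  'cacgehcgcdaeabeehfghbg'
  #8 SA[8]=13  'cdaeabeehfghbg'
  #9 SA[9]=11  'cgcdaeabeehfghbg'
  #10 SA[10]=7  'cgehcgcdaeabeehfghbg'
  #11 SA[11]=14  'daeabeehfghbg'
  #12 SA[12]=3  'dbcacgehcgcdaeabeehfghbg'
  #13 SA[13]=16  'eabeehfghbg'
  #14 SA[14]=19  'eehfghbg'
  #15 SA[15]=9  'ehcgcdaeabeehfghbg'
  #16 SA[16]=20  'ehfghbg'
  #17 SA[17]=2  'fdbcacgehcgcdaeabeehfghbg'
  #18 SA[18]=22  'fghbg'
  #19 SA[19]=26  'g'
  #20 SA[20]=12  'gcdaeabeehfghbg'
  #21 SA[21]=8  'gehcgcdaeabeehfghbg'
  #22 SA[22]=23  'ghbg'
  #23 SA[23]=24  'hbg'
  #24 SA[24]=10  'hcgcdaeabeehfghbg'
  #25 SA[25]=1  'hfdbcacgehcgcdaeabeehfghbg'
  #26 SA[26]=21  'hfghbg'

SA = [17, 6, 15, 4, 18, 25, 0, 5, 13, 11, 7, 14, 3, 16, 19, 9, 20, 2, 22, 26, 12, 8, 23, 24, 10, 1, 21]
i: (SA[i-1],SA[i]) lcp shared
  1: (17,6) 1 'a'
  2: (6,15) 1 'a'
  3: (15,4) 0 ''
  4: (4,18) 1 'b'
  5: (18,25) 1 'b'
  6: (25,0) 1 'b'
  7: (0,5) 0 ''
  8: (5,13) 1 'c'
  9: (13,11) 1 'c'
  10: (11,7) 2 'cg'
  11: (7,14) 0 ''
  12: (14,3) 1 'd'
  13: (3,16) 0 ''
  14: (16,19) 1 'e'
  15: (19,9) 1 'e'
  16: (9,20) 2 'eh'
  17: (20,2) 0 ''
  18: (2,22) 1 'f'
  19: (22,26) 0 ''
  20: (26,12) 1 'g'
  21: (12,8) 1 'g'
  22: (8,23) 1 'g'
  23: (23,24) 0 ''
  24: (24,10) 1 'h'
  25: (10,1) 1 'h'
  26: (1,21) 2 'hf'

n(n+1)/2 = 27·28/2 = 378
Σ LCP = 0 + 1 + 1 + 0 + 1 + 1 + 1 + 0 + 1 + 1 + 2 + 0 + 1 + 0 + 1 + 1 + 2 + 0 + 1 + 0 + 1 + 1 + 1 + 0 + 1 + 1 + 2 = 22
distinct = 378 − 22 = 356

356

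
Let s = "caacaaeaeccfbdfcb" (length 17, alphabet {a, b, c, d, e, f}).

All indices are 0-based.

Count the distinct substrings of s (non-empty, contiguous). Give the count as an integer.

rank | idx | suffix
   0 |   1 | aacaaeaeccfbdfcb
   1 |   4 | aaeaeccfbdfcb
   2 |   2 | acaaeaeccfbdfcb
   3 |   5 | aeaeccfbdfcb
   4 |   7 | aeccfbdfcb
   5 |  16 | b
   6 |  12 | bdfcb
   7 |   0 | caacaaeaeccfbdfcb
   8 |   3 | caaeaeccfbdfcb
   9 |  15 | cb
  10 |   9 | ccfbdfcb
  11 |  10 | cfbdfcb
  12 |  13 | dfcb
  13 |   6 | eaeccfbdfcb
  14 |   8 | eccfbdfcb
  15 |  11 | fbdfcb
  16 |  14 | fcb

SA = [1, 4, 2, 5, 7, 16, 12, 0, 3, 15, 9, 10, 13, 6, 8, 11, 14]
i: (SA[i-1],SA[i]) lcp shared
  1: (1,4) 2 'aa'
  2: (4,2) 1 'a'
  3: (2,5) 1 'a'
  4: (5,7) 2 'ae'
  5: (7,16) 0 ''
  6: (16,12) 1 'b'
  7: (12,0) 0 ''
  8: (0,3) 3 'caa'
  9: (3,15) 1 'c'
  10: (15,9) 1 'c'
  11: (9,10) 1 'c'
  12: (10,13) 0 ''
  13: (13,6) 0 ''
  14: (6,8) 1 'e'
  15: (8,11) 0 ''
  16: (11,14) 1 'f'

n(n+1)/2 = 17·18/2 = 153
Σ LCP = 0 + 2 + 1 + 1 + 2 + 0 + 1 + 0 + 3 + 1 + 1 + 1 + 0 + 0 + 1 + 0 + 1 = 15
distinct = 153 − 15 = 138

138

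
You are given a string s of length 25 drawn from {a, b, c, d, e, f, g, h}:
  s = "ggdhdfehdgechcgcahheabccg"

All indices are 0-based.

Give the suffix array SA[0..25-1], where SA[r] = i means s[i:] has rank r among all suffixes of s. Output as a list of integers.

[20, 16, 21, 15, 22, 23, 13, 11, 4, 8, 2, 19, 10, 6, 5, 24, 14, 1, 9, 0, 12, 3, 7, 18, 17]

rank→(start, suffix):
  0 → (20, 'abccg')
  1 → (16, 'ahheabccg')
  2 → (21, 'bccg')
  3 → (15, 'cahheabccg')
  4 → (22, 'ccg')
  5 → (23, 'cg')
  6 → (13, 'cgcahheabccg')
  7 → (11, 'chcgcahheabccg')
  8 → (4, 'dfehdgechcgcahheabccg')
  9 → (8, 'dgechcgcahheabccg')
  10 → (2, 'dhdfehdgechcgcahheabccg')
  11 → (19, 'eabccg')
  12 → (10, 'echcgcahheabccg')
  13 → (6, 'ehdgechcgcahheabccg')
  14 → (5, 'fehdgechcgcahheabccg')
  15 → (24, 'g')
  16 → (14, 'gcahheabccg')
  17 → (1, 'gdhdfehdgechcgcahheabccg')
  18 → (9, 'gechcgcahheabccg')
  19 → (0, 'ggdhdfehdgechcgcahheabccg')
  20 → (12, 'hcgcahheabccg')
  21 → (3, 'hdfehdgechcgcahheabccg')
  22 → (7, 'hdgechcgcahheabccg')
  23 → (18, 'heabccg')
  24 → (17, 'hheabccg')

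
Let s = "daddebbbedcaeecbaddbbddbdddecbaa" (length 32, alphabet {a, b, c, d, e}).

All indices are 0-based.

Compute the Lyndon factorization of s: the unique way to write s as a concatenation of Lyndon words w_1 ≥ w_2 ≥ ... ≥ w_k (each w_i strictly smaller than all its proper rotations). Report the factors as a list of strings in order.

emit factor 1: 'd' (i=0, period=1)
emit factor 2: 'addebbbedcaeecb' (i=1, period=15)
emit factor 3: 'addbbddbdddecb' (i=16, period=14)
emit factor 4: 'a' (i=30, period=1)
emit factor 5: 'a' (i=31, period=1)

["d", "addebbbedcaeecb", "addbbddbdddecb", "a", "a"]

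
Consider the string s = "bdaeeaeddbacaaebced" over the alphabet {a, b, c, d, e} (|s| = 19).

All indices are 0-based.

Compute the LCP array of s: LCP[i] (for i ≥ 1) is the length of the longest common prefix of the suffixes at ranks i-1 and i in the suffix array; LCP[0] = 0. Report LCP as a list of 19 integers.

rank→(start, suffix):
  0 → (12, 'aaebced')
  1 → (10, 'acaaebced')
  2 → (13, 'aebced')
  3 → (5, 'aeddbacaaebced')
  4 → (2, 'aeeaeddbacaaebced')
  5 → (9, 'bacaaebced')
  6 → (15, 'bced')
  7 → (0, 'bdaeeaeddbacaaebced')
  8 → (11, 'caaebced')
  9 → (16, 'ced')
  10 → (18, 'd')
  11 → (1, 'daeeaeddbacaaebced')
  12 → (8, 'dbacaaebced')
  13 → (7, 'ddbacaaebced')
  14 → (4, 'eaeddbacaaebced')
  15 → (14, 'ebced')
  16 → (17, 'ed')
  17 → (6, 'eddbacaaebced')
  18 → (3, 'eeaeddbacaaebced')

SA = [12, 10, 13, 5, 2, 9, 15, 0, 11, 16, 18, 1, 8, 7, 4, 14, 17, 6, 3]
rank  pair      lcp
   1  s[12:],s[10:]  1  'a'
   2  s[10:],s[13:]  1  'a'
   3  s[13:],s[5:]  2  'ae'
   4  s[5:],s[2:]  2  'ae'
   5  s[2:],s[9:]  0  ''
   6  s[9:],s[15:]  1  'b'
   7  s[15:],s[0:]  1  'b'
   8  s[0:],s[11:]  0  ''
   9  s[11:],s[16:]  1  'c'
  10  s[16:],s[18:]  0  ''
  11  s[18:],s[1:]  1  'd'
  12  s[1:],s[8:]  1  'd'
  13  s[8:],s[7:]  1  'd'
  14  s[7:],s[4:]  0  ''
  15  s[4:],s[14:]  1  'e'
  16  s[14:],s[17:]  1  'e'
  17  s[17:],s[6:]  2  'ed'
  18  s[6:],s[3:]  1  'e'

[0, 1, 1, 2, 2, 0, 1, 1, 0, 1, 0, 1, 1, 1, 0, 1, 1, 2, 1]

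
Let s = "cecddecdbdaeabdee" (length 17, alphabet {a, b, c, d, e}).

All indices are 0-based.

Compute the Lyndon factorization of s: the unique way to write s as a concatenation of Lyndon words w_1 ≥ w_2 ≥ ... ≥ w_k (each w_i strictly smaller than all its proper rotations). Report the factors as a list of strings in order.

emit factor 1: 'ce' (i=0, period=2)
emit factor 2: 'cdde' (i=2, period=4)
emit factor 3: 'cd' (i=6, period=2)
emit factor 4: 'bd' (i=8, period=2)
emit factor 5: 'ae' (i=10, period=2)
emit factor 6: 'abdee' (i=12, period=5)

["ce", "cdde", "cd", "bd", "ae", "abdee"]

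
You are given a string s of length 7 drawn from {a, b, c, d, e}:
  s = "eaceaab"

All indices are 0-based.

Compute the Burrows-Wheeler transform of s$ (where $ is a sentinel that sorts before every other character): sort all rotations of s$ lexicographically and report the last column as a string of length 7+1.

rank  rotation  last
    0  $eaceaab  b
    1  aab$eace  e
    2  ab$eacea  a
    3  aceaab$e  e
    4  b$eaceaa  a
    5  ceaab$ea  a
    6  eaab$eac  c
    7  eaceaab$  $

beaeaac$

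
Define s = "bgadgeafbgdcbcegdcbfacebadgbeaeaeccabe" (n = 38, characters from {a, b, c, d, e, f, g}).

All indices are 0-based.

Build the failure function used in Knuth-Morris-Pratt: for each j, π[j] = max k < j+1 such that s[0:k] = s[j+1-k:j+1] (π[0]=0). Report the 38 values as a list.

π[0] = 0
j=1 s[j]='g': π[1]=0 (border '')
j=2 s[j]='a': π[2]=0 (border '')
j=3 s[j]='d': π[3]=0 (border '')
j=4 s[j]='g': π[4]=0 (border '')
j=5 s[j]='e': π[5]=0 (border '')
j=6 s[j]='a': π[6]=0 (border '')
j=7 s[j]='f': π[7]=0 (border '')
j=8 s[j]='b': π[8]=1 (border 'b')
j=9 s[j]='g': π[9]=2 (border 'bg')
j=10 s[j]='d': k: 2→0; π[10]=0 (border '')
j=11 s[j]='c': π[11]=0 (border '')
j=12 s[j]='b': π[12]=1 (border 'b')
j=13 s[j]='c': k: 1→0; π[13]=0 (border '')
j=14 s[j]='e': π[14]=0 (border '')
j=15 s[j]='g': π[15]=0 (border '')
j=16 s[j]='d': π[16]=0 (border '')
j=17 s[j]='c': π[17]=0 (border '')
j=18 s[j]='b': π[18]=1 (border 'b')
j=19 s[j]='f': k: 1→0; π[19]=0 (border '')
j=20 s[j]='a': π[20]=0 (border '')
j=21 s[j]='c': π[21]=0 (border '')
j=22 s[j]='e': π[22]=0 (border '')
j=23 s[j]='b': π[23]=1 (border 'b')
j=24 s[j]='a': k: 1→0; π[24]=0 (border '')
j=25 s[j]='d': π[25]=0 (border '')
j=26 s[j]='g': π[26]=0 (border '')
j=27 s[j]='b': π[27]=1 (border 'b')
j=28 s[j]='e': k: 1→0; π[28]=0 (border '')
j=29 s[j]='a': π[29]=0 (border '')
j=30 s[j]='e': π[30]=0 (border '')
j=31 s[j]='a': π[31]=0 (border '')
j=32 s[j]='e': π[32]=0 (border '')
j=33 s[j]='c': π[33]=0 (border '')
j=34 s[j]='c': π[34]=0 (border '')
j=35 s[j]='a': π[35]=0 (border '')
j=36 s[j]='b': π[36]=1 (border 'b')
j=37 s[j]='e': k: 1→0; π[37]=0 (border '')

[0, 0, 0, 0, 0, 0, 0, 0, 1, 2, 0, 0, 1, 0, 0, 0, 0, 0, 1, 0, 0, 0, 0, 1, 0, 0, 0, 1, 0, 0, 0, 0, 0, 0, 0, 0, 1, 0]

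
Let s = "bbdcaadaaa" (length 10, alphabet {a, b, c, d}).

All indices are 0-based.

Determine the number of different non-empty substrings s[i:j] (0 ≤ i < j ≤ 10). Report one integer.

sorted suffixes:
  #0 SA[0]=9  'a'
  #1 SA[1]=8  'aa'
  #2 SA[2]=7  'aaa'
  #3 SA[3]=4  'aadaaa'
  #4 SA[4]=5  'adaaa'
  #5 SA[5]=0  'bbdcaadaaa'
  #6 SA[6]=1  'bdcaadaaa'
  #7 SA[7]=3  'caadaaa'
  #8 SA[8]=6  'daaa'
  #9 SA[9]=2  'dcaadaaa'

SA = [9, 8, 7, 4, 5, 0, 1, 3, 6, 2]
[i] adj suffixes → lcp
  [1] 9/8 → 1 ('a')
  [2] 8/7 → 2 ('aa')
  [3] 7/4 → 2 ('aa')
  [4] 4/5 → 1 ('a')
  [5] 5/0 → 0 ('')
  [6] 0/1 → 1 ('b')
  [7] 1/3 → 0 ('')
  [8] 3/6 → 0 ('')
  [9] 6/2 → 1 ('d')

n(n+1)/2 = 10·11/2 = 55
Σ LCP = 0 + 1 + 2 + 2 + 1 + 0 + 1 + 0 + 0 + 1 = 8
distinct = 55 − 8 = 47

47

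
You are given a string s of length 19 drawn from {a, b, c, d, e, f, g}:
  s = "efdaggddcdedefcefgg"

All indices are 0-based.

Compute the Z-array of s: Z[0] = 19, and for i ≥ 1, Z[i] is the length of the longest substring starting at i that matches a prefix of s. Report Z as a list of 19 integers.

[19, 0, 0, 0, 0, 0, 0, 0, 0, 0, 1, 0, 2, 0, 0, 2, 0, 0, 0]

Z[0]=19
i=1: outside box; Z[1]=0
i=2: outside box; Z[2]=0
i=3: outside box; Z[3]=0
i=4: outside box; Z[4]=0
i=5: outside box; Z[5]=0
i=6: outside box; Z[6]=0
i=7: outside box; Z[7]=0
i=8: outside box; Z[8]=0
i=9: outside box; Z[9]=0
i=10: outside box; Z[10]=1 scan→box=[10,11)
i=11: outside box; Z[11]=0
i=12: outside box; Z[12]=2 scan→box=[12,14)
i=13: min(r-i=1, Z[1]=0)=0; Z[13]=0
i=14: outside box; Z[14]=0
i=15: outside box; Z[15]=2 scan→box=[15,17)
i=16: min(r-i=1, Z[1]=0)=0; Z[16]=0
i=17: outside box; Z[17]=0
i=18: outside box; Z[18]=0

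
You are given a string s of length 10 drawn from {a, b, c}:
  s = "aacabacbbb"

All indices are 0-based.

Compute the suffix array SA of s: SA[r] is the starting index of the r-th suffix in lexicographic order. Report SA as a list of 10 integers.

sorted suffixes:
  #0 SA[0]=0  'aacabacbbb'
  #1 SA[1]=3  'abacbbb'
  #2 SA[2]=1  'acabacbbb'
  #3 SA[3]=5  'acbbb'
  #4 SA[4]=9  'b'
  #5 SA[5]=4  'bacbbb'
  #6 SA[6]=8  'bb'
  #7 SA[7]=7  'bbb'
  #8 SA[8]=2  'cabacbbb'
  #9 SA[9]=6  'cbbb'

[0, 3, 1, 5, 9, 4, 8, 7, 2, 6]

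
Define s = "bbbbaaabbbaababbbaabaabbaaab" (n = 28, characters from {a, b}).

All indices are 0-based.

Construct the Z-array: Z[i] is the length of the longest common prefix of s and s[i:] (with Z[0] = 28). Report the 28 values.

[28, 3, 2, 1, 0, 0, 0, 3, 2, 1, 0, 0, 1, 0, 3, 2, 1, 0, 0, 1, 0, 0, 2, 1, 0, 0, 0, 1]

Z[0]=28
i=1: outside box; Z[1]=3 grow→box=[1,4)
i=2: min(r-i=2, Z[1]=3)=2; Z[2]=2
i=3: min(r-i=1, Z[2]=2)=1; Z[3]=1
i=4: outside box; Z[4]=0
i=5: outside box; Z[5]=0
i=6: outside box; Z[6]=0
i=7: outside box; Z[7]=3 grow→box=[7,10)
i=8: min(r-i=2, Z[1]=3)=2; Z[8]=2
i=9: min(r-i=1, Z[2]=2)=1; Z[9]=1
i=10: outside box; Z[10]=0
i=11: outside box; Z[11]=0
i=12: outside box; Z[12]=1 grow→box=[12,13)
i=13: outside box; Z[13]=0
i=14: outside box; Z[14]=3 grow→box=[14,17)
i=15: min(r-i=2, Z[1]=3)=2; Z[15]=2
i=16: min(r-i=1, Z[2]=2)=1; Z[16]=1
i=17: outside box; Z[17]=0
i=18: outside box; Z[18]=0
i=19: outside box; Z[19]=1 grow→box=[19,20)
i=20: outside box; Z[20]=0
i=21: outside box; Z[21]=0
i=22: outside box; Z[22]=2 grow→box=[22,24)
i=23: min(r-i=1, Z[1]=3)=1; Z[23]=1
i=24: outside box; Z[24]=0
i=25: outside box; Z[25]=0
i=26: outside box; Z[26]=0
i=27: outside box; Z[27]=1 grow→box=[27,28)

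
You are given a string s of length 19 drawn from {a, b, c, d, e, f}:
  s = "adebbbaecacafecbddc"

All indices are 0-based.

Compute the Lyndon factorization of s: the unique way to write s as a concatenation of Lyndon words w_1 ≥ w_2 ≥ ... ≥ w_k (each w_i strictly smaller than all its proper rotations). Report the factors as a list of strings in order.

emit factor 1: 'adebbbaec' (i=0, period=9)
emit factor 2: 'acafecbddc' (i=9, period=10)

["adebbbaec", "acafecbddc"]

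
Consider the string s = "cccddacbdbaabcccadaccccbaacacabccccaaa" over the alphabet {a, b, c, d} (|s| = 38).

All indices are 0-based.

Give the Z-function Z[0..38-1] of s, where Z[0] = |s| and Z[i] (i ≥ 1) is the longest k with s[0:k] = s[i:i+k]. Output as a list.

Z[0]=38
i=1: i≥r, start 0; Z[1]=2 extend→box=[1,3)
i=2: min(r-i=1, Z[1]=2)=1; Z[2]=1
i=3: i≥r, start 0; Z[3]=0
i=4: i≥r, start 0; Z[4]=0
i=5: i≥r, start 0; Z[5]=0
i=6: i≥r, start 0; Z[6]=1 extend→box=[6,7)
i=7: i≥r, start 0; Z[7]=0
i=8: i≥r, start 0; Z[8]=0
i=9: i≥r, start 0; Z[9]=0
i=10: i≥r, start 0; Z[10]=0
i=11: i≥r, start 0; Z[11]=0
i=12: i≥r, start 0; Z[12]=0
i=13: i≥r, start 0; Z[13]=3 extend→box=[13,16)
i=14: min(r-i=2, Z[1]=2)=2; Z[14]=2
i=15: min(r-i=1, Z[2]=1)=1; Z[15]=1
i=16: i≥r, start 0; Z[16]=0
i=17: i≥r, start 0; Z[17]=0
i=18: i≥r, start 0; Z[18]=0
i=19: i≥r, start 0; Z[19]=3 extend→box=[19,22)
i=20: min(r-i=2, Z[1]=2)=2; Z[20]=3 extend→box=[20,23)
i=21: min(r-i=2, Z[1]=2)=2; Z[21]=2
i=22: min(r-i=1, Z[2]=1)=1; Z[22]=1
i=23: i≥r, start 0; Z[23]=0
i=24: i≥r, start 0; Z[24]=0
i=25: i≥r, start 0; Z[25]=0
i=26: i≥r, start 0; Z[26]=1 extend→box=[26,27)
i=27: i≥r, start 0; Z[27]=0
i=28: i≥r, start 0; Z[28]=1 extend→box=[28,29)
i=29: i≥r, start 0; Z[29]=0
i=30: i≥r, start 0; Z[30]=0
i=31: i≥r, start 0; Z[31]=3 extend→box=[31,34)
i=32: min(r-i=2, Z[1]=2)=2; Z[32]=3 extend→box=[32,35)
i=33: min(r-i=2, Z[1]=2)=2; Z[33]=2
i=34: min(r-i=1, Z[2]=1)=1; Z[34]=1
i=35: i≥r, start 0; Z[35]=0
i=36: i≥r, start 0; Z[36]=0
i=37: i≥r, start 0; Z[37]=0

[38, 2, 1, 0, 0, 0, 1, 0, 0, 0, 0, 0, 0, 3, 2, 1, 0, 0, 0, 3, 3, 2, 1, 0, 0, 0, 1, 0, 1, 0, 0, 3, 3, 2, 1, 0, 0, 0]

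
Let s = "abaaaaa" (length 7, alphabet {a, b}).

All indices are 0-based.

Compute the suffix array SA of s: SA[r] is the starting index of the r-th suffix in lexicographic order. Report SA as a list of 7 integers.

sorted suffixes:
  #0 SA[0]=6  'a'
  #1 SA[1]=5  'aa'
  #2 SA[2]=4  'aaa'
  #3 SA[3]=3  'aaaa'
  #4 SA[4]=2  'aaaaa'
  #5 SA[5]=0  'abaaaaa'
  #6 SA[6]=1  'baaaaa'

[6, 5, 4, 3, 2, 0, 1]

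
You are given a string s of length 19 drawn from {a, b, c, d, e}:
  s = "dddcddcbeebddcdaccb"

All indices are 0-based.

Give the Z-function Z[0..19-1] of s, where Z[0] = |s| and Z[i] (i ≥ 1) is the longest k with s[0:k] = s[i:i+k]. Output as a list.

Z[0]=19
i=1: i≥r, start 0; Z[1]=2 extend→box=[1,3)
i=2: min(r-i=1, Z[1]=2)=1; Z[2]=1
i=3: i≥r, start 0; Z[3]=0
i=4: i≥r, start 0; Z[4]=2 extend→box=[4,6)
i=5: min(r-i=1, Z[1]=2)=1; Z[5]=1
i=6: i≥r, start 0; Z[6]=0
i=7: i≥r, start 0; Z[7]=0
i=8: i≥r, start 0; Z[8]=0
i=9: i≥r, start 0; Z[9]=0
i=10: i≥r, start 0; Z[10]=0
i=11: i≥r, start 0; Z[11]=2 extend→box=[11,13)
i=12: min(r-i=1, Z[1]=2)=1; Z[12]=1
i=13: i≥r, start 0; Z[13]=0
i=14: i≥r, start 0; Z[14]=1 extend→box=[14,15)
i=15: i≥r, start 0; Z[15]=0
i=16: i≥r, start 0; Z[16]=0
i=17: i≥r, start 0; Z[17]=0
i=18: i≥r, start 0; Z[18]=0

[19, 2, 1, 0, 2, 1, 0, 0, 0, 0, 0, 2, 1, 0, 1, 0, 0, 0, 0]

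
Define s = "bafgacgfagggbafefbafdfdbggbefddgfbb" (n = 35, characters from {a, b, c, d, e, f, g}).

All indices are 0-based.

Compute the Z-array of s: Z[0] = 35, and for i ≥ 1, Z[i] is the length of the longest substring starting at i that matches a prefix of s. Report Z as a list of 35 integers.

Z[0]=35
i=1: outside box; Z[1]=0
i=2: outside box; Z[2]=0
i=3: outside box; Z[3]=0
i=4: outside box; Z[4]=0
i=5: outside box; Z[5]=0
i=6: outside box; Z[6]=0
i=7: outside box; Z[7]=0
i=8: outside box; Z[8]=0
i=9: outside box; Z[9]=0
i=10: outside box; Z[10]=0
i=11: outside box; Z[11]=0
i=12: outside box; Z[12]=3 grow→box=[12,15)
i=13: min(r-i=2, Z[1]=0)=0; Z[13]=0
i=14: min(r-i=1, Z[2]=0)=0; Z[14]=0
i=15: outside box; Z[15]=0
i=16: outside box; Z[16]=0
i=17: outside box; Z[17]=3 grow→box=[17,20)
i=18: min(r-i=2, Z[1]=0)=0; Z[18]=0
i=19: min(r-i=1, Z[2]=0)=0; Z[19]=0
i=20: outside box; Z[20]=0
i=21: outside box; Z[21]=0
i=22: outside box; Z[22]=0
i=23: outside box; Z[23]=1 grow→box=[23,24)
i=24: outside box; Z[24]=0
i=25: outside box; Z[25]=0
i=26: outside box; Z[26]=1 grow→box=[26,27)
i=27: outside box; Z[27]=0
i=28: outside box; Z[28]=0
i=29: outside box; Z[29]=0
i=30: outside box; Z[30]=0
i=31: outside box; Z[31]=0
i=32: outside box; Z[32]=0
i=33: outside box; Z[33]=1 grow→box=[33,34)
i=34: outside box; Z[34]=1 grow→box=[34,35)

[35, 0, 0, 0, 0, 0, 0, 0, 0, 0, 0, 0, 3, 0, 0, 0, 0, 3, 0, 0, 0, 0, 0, 1, 0, 0, 1, 0, 0, 0, 0, 0, 0, 1, 1]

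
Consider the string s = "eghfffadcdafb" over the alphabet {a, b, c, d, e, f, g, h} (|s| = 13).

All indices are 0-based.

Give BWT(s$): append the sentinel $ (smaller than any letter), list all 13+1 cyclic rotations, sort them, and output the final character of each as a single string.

rank  rotation        last
    0  $eghfffadcdafb  b
    1  adcdafb$eghfff  f
    2  afb$eghfffadcd  d
    3  b$eghfffadcdaf  f
    4  cdafb$eghfffad  d
    5  dafb$eghfffadc  c
    6  dcdafb$eghfffa  a
    7  eghfffadcdafb$  $
    8  fadcdafb$eghff  f
    9  fb$eghfffadcda  a
   10  ffadcdafb$eghf  f
   11  fffadcdafb$egh  h
   12  ghfffadcdafb$e  e
   13  hfffadcdafb$eg  g

bfdfdca$fafheg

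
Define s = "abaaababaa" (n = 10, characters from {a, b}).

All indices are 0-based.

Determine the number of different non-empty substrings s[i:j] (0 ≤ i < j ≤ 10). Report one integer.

37

sorted suffixes:
  #0 SA[0]=9  'a'
  #1 SA[1]=8  'aa'
  #2 SA[2]=2  'aaababaa'
  #3 SA[3]=3  'aababaa'
  #4 SA[4]=6  'abaa'
  #5 SA[5]=0  'abaaababaa'
  #6 SA[6]=4  'ababaa'
  #7 SA[7]=7  'baa'
  #8 SA[8]=1  'baaababaa'
  #9 SA[9]=5  'babaa'

SA = [9, 8, 2, 3, 6, 0, 4, 7, 1, 5]
rank  pair      lcp
   1  s[9:],s[8:]  1  'a'
   2  s[8:],s[2:]  2  'aa'
   3  s[2:],s[3:]  2  'aa'
   4  s[3:],s[6:]  1  'a'
   5  s[6:],s[0:]  4  'abaa'
   6  s[0:],s[4:]  3  'aba'
   7  s[4:],s[7:]  0  ''
   8  s[7:],s[1:]  3  'baa'
   9  s[1:],s[5:]  2  'ba'

n(n+1)/2 = 10·11/2 = 55
Σ LCP = 0 + 1 + 2 + 2 + 1 + 4 + 3 + 0 + 3 + 2 = 18
distinct = 55 − 18 = 37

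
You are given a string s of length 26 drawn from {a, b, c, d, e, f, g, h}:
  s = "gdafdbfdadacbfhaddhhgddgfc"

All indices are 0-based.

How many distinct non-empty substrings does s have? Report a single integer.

rank→(start, suffix):
  0 → (10, 'acbfhaddhhgddgfc')
  1 → (8, 'adacbfhaddhhgddgfc')
  2 → (15, 'addhhgddgfc')
  3 → (2, 'afdbfdadacbfhaddhhgddgfc')
  4 → (5, 'bfdadacbfhaddhhgddgfc')
  5 → (12, 'bfhaddhhgddgfc')
  6 → (25, 'c')
  7 → (11, 'cbfhaddhhgddgfc')
  8 → (9, 'dacbfhaddhhgddgfc')
  9 → (7, 'dadacbfhaddhhgddgfc')
  10 → (1, 'dafdbfdadacbfhaddhhgddgfc')
  11 → (4, 'dbfdadacbfhaddhhgddgfc')
  12 → (21, 'ddgfc')
  13 → (16, 'ddhhgddgfc')
  14 → (22, 'dgfc')
  15 → (17, 'dhhgddgfc')
  16 → (24, 'fc')
  17 → (6, 'fdadacbfhaddhhgddgfc')
  18 → (3, 'fdbfdadacbfhaddhhgddgfc')
  19 → (13, 'fhaddhhgddgfc')
  20 → (0, 'gdafdbfdadacbfhaddhhgddgfc')
  21 → (20, 'gddgfc')
  22 → (23, 'gfc')
  23 → (14, 'haddhhgddgfc')
  24 → (19, 'hgddgfc')
  25 → (18, 'hhgddgfc')

SA = [10, 8, 15, 2, 5, 12, 25, 11, 9, 7, 1, 4, 21, 16, 22, 17, 24, 6, 3, 13, 0, 20, 23, 14, 19, 18]
i: (SA[i-1],SA[i]) lcp shared
  1: (10,8) 1 'a'
  2: (8,15) 2 'ad'
  3: (15,2) 1 'a'
  4: (2,5) 0 ''
  5: (5,12) 2 'bf'
  6: (12,25) 0 ''
  7: (25,11) 1 'c'
  8: (11,9) 0 ''
  9: (9,7) 2 'da'
  10: (7,1) 2 'da'
  11: (1,4) 1 'd'
  12: (4,21) 1 'd'
  13: (21,16) 2 'dd'
  14: (16,22) 1 'd'
  15: (22,17) 1 'd'
  16: (17,24) 0 ''
  17: (24,6) 1 'f'
  18: (6,3) 2 'fd'
  19: (3,13) 1 'f'
  20: (13,0) 0 ''
  21: (0,20) 2 'gd'
  22: (20,23) 1 'g'
  23: (23,14) 0 ''
  24: (14,19) 1 'h'
  25: (19,18) 1 'h'

n(n+1)/2 = 26·27/2 = 351
Σ LCP = 0 + 1 + 2 + 1 + 0 + 2 + 0 + 1 + 0 + 2 + 2 + 1 + 1 + 2 + 1 + 1 + 0 + 1 + 2 + 1 + 0 + 2 + 1 + 0 + 1 + 1 = 26
distinct = 351 − 26 = 325

325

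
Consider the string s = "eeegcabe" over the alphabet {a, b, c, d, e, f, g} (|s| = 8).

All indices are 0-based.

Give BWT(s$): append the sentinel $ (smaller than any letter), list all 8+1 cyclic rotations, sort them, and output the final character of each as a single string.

ecagb$eee

rank  rotation   last
    0  $eeegcabe  e
    1  abe$eeegc  c
    2  be$eeegca  a
    3  cabe$eeeg  g
    4  e$eeegcab  b
    5  eeegcabe$  $
    6  eegcabe$e  e
    7  egcabe$ee  e
    8  gcabe$eee  e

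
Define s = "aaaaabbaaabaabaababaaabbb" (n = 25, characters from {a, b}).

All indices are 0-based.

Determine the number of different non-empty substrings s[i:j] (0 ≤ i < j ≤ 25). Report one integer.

249

rank | idx | suffix
   0 |   0 | aaaaabbaaabaabaababaaabbb
   1 |   1 | aaaabbaaabaabaababaaabbb
   2 |   7 | aaabaabaababaaabbb
   3 |   2 | aaabbaaabaabaababaaabbb
   4 |  19 | aaabbb
   5 |   8 | aabaabaababaaabbb
   6 |  11 | aabaababaaabbb
   7 |  14 | aababaaabbb
   8 |   3 | aabbaaabaabaababaaabbb
   9 |  20 | aabbb
  10 |  17 | abaaabbb
  11 |   9 | abaabaababaaabbb
  12 |  12 | abaababaaabbb
  13 |  15 | ababaaabbb
  14 |   4 | abbaaabaabaababaaabbb
  15 |  21 | abbb
  16 |  24 | b
  17 |   6 | baaabaabaababaaabbb
  18 |  18 | baaabbb
  19 |  10 | baabaababaaabbb
  20 |  13 | baababaaabbb
  21 |  16 | babaaabbb
  22 |  23 | bb
  23 |   5 | bbaaabaabaababaaabbb
  24 |  22 | bbb

SA = [0, 1, 7, 2, 19, 8, 11, 14, 3, 20, 17, 9, 12, 15, 4, 21, 24, 6, 18, 10, 13, 16, 23, 5, 22]
i: (SA[i-1],SA[i]) lcp shared
  1: (0,1) 4 'aaaa'
  2: (1,7) 3 'aaa'
  3: (7,2) 4 'aaab'
  4: (2,19) 5 'aaabb'
  5: (19,8) 2 'aa'
  6: (8,11) 7 'aabaaba'
  7: (11,14) 4 'aaba'
  8: (14,3) 3 'aab'
  9: (3,20) 4 'aabb'
  10: (20,17) 1 'a'
  11: (17,9) 4 'abaa'
  12: (9,12) 6 'abaaba'
  13: (12,15) 3 'aba'
  14: (15,4) 2 'ab'
  15: (4,21) 3 'abb'
  16: (21,24) 0 ''
  17: (24,6) 1 'b'
  18: (6,18) 5 'baaab'
  19: (18,10) 3 'baa'
  20: (10,13) 5 'baaba'
  21: (13,16) 2 'ba'
  22: (16,23) 1 'b'
  23: (23,5) 2 'bb'
  24: (5,22) 2 'bb'

n(n+1)/2 = 25·26/2 = 325
Σ LCP = 0 + 4 + 3 + 4 + 5 + 2 + 7 + 4 + 3 + 4 + 1 + 4 + 6 + 3 + 2 + 3 + 0 + 1 + 5 + 3 + 5 + 2 + 1 + 2 + 2 = 76
distinct = 325 − 76 = 249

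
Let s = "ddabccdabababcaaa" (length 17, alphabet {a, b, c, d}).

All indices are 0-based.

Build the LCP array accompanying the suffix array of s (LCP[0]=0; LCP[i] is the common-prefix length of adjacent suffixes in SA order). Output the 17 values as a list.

rank | idx | suffix
   0 |  16 | a
   1 |  15 | aa
   2 |  14 | aaa
   3 |   7 | abababcaaa
   4 |   9 | ababcaaa
   5 |  11 | abcaaa
   6 |   2 | abccdabababcaaa
   7 |   8 | bababcaaa
   8 |  10 | babcaaa
   9 |  12 | bcaaa
  10 |   3 | bccdabababcaaa
  11 |  13 | caaa
  12 |   4 | ccdabababcaaa
  13 |   5 | cdabababcaaa
  14 |   6 | dabababcaaa
  15 |   1 | dabccdabababcaaa
  16 |   0 | ddabccdabababcaaa

SA = [16, 15, 14, 7, 9, 11, 2, 8, 10, 12, 3, 13, 4, 5, 6, 1, 0]
i: (SA[i-1],SA[i]) lcp shared
  1: (16,15) 1 'a'
  2: (15,14) 2 'aa'
  3: (14,7) 1 'a'
  4: (7,9) 4 'abab'
  5: (9,11) 2 'ab'
  6: (11,2) 3 'abc'
  7: (2,8) 0 ''
  8: (8,10) 3 'bab'
  9: (10,12) 1 'b'
  10: (12,3) 2 'bc'
  11: (3,13) 0 ''
  12: (13,4) 1 'c'
  13: (4,5) 1 'c'
  14: (5,6) 0 ''
  15: (6,1) 3 'dab'
  16: (1,0) 1 'd'

[0, 1, 2, 1, 4, 2, 3, 0, 3, 1, 2, 0, 1, 1, 0, 3, 1]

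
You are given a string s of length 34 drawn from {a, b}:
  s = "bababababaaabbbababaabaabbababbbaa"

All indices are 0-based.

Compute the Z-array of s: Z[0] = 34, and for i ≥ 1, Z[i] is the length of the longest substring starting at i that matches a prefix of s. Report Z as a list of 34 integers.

Z[0]=34
i=1: outside box; Z[1]=0
i=2: outside box; Z[2]=8 extend→box=[2,10)
i=3: min(r-i=7, Z[1]=0)=0; Z[3]=0
i=4: min(r-i=6, Z[2]=8)=6; Z[4]=6
i=5: min(r-i=5, Z[3]=0)=0; Z[5]=0
i=6: min(r-i=4, Z[4]=6)=4; Z[6]=4
i=7: min(r-i=3, Z[5]=0)=0; Z[7]=0
i=8: min(r-i=2, Z[6]=4)=2; Z[8]=2
i=9: min(r-i=1, Z[7]=0)=0; Z[9]=0
i=10: outside box; Z[10]=0
i=11: outside box; Z[11]=0
i=12: outside box; Z[12]=1 extend→box=[12,13)
i=13: outside box; Z[13]=1 extend→box=[13,14)
i=14: outside box; Z[14]=6 extend→box=[14,20)
i=15: min(r-i=5, Z[1]=0)=0; Z[15]=0
i=16: min(r-i=4, Z[2]=8)=4; Z[16]=4
i=17: min(r-i=3, Z[3]=0)=0; Z[17]=0
i=18: min(r-i=2, Z[4]=6)=2; Z[18]=2
i=19: min(r-i=1, Z[5]=0)=0; Z[19]=0
i=20: outside box; Z[20]=0
i=21: outside box; Z[21]=2 extend→box=[21,23)
i=22: min(r-i=1, Z[1]=0)=0; Z[22]=0
i=23: outside box; Z[23]=0
i=24: outside box; Z[24]=1 extend→box=[24,25)
i=25: outside box; Z[25]=5 extend→box=[25,30)
i=26: min(r-i=4, Z[1]=0)=0; Z[26]=0
i=27: min(r-i=3, Z[2]=8)=3; Z[27]=3
i=28: min(r-i=2, Z[3]=0)=0; Z[28]=0
i=29: min(r-i=1, Z[4]=6)=1; Z[29]=1
i=30: outside box; Z[30]=1 extend→box=[30,31)
i=31: outside box; Z[31]=2 extend→box=[31,33)
i=32: min(r-i=1, Z[1]=0)=0; Z[32]=0
i=33: outside box; Z[33]=0

[34, 0, 8, 0, 6, 0, 4, 0, 2, 0, 0, 0, 1, 1, 6, 0, 4, 0, 2, 0, 0, 2, 0, 0, 1, 5, 0, 3, 0, 1, 1, 2, 0, 0]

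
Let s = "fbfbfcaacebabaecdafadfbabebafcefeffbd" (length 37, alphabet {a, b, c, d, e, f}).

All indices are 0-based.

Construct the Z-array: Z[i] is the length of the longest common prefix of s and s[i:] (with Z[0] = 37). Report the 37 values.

Z[0]=37
i=1: i≥r, start 0; Z[1]=0
i=2: i≥r, start 0; Z[2]=3 extend→box=[2,5)
i=3: min(r-i=2, Z[1]=0)=0; Z[3]=0
i=4: min(r-i=1, Z[2]=3)=1; Z[4]=1
i=5: i≥r, start 0; Z[5]=0
i=6: i≥r, start 0; Z[6]=0
i=7: i≥r, start 0; Z[7]=0
i=8: i≥r, start 0; Z[8]=0
i=9: i≥r, start 0; Z[9]=0
i=10: i≥r, start 0; Z[10]=0
i=11: i≥r, start 0; Z[11]=0
i=12: i≥r, start 0; Z[12]=0
i=13: i≥r, start 0; Z[13]=0
i=14: i≥r, start 0; Z[14]=0
i=15: i≥r, start 0; Z[15]=0
i=16: i≥r, start 0; Z[16]=0
i=17: i≥r, start 0; Z[17]=0
i=18: i≥r, start 0; Z[18]=1 extend→box=[18,19)
i=19: i≥r, start 0; Z[19]=0
i=20: i≥r, start 0; Z[20]=0
i=21: i≥r, start 0; Z[21]=2 extend→box=[21,23)
i=22: min(r-i=1, Z[1]=0)=0; Z[22]=0
i=23: i≥r, start 0; Z[23]=0
i=24: i≥r, start 0; Z[24]=0
i=25: i≥r, start 0; Z[25]=0
i=26: i≥r, start 0; Z[26]=0
i=27: i≥r, start 0; Z[27]=0
i=28: i≥r, start 0; Z[28]=1 extend→box=[28,29)
i=29: i≥r, start 0; Z[29]=0
i=30: i≥r, start 0; Z[30]=0
i=31: i≥r, start 0; Z[31]=1 extend→box=[31,32)
i=32: i≥r, start 0; Z[32]=0
i=33: i≥r, start 0; Z[33]=1 extend→box=[33,34)
i=34: i≥r, start 0; Z[34]=2 extend→box=[34,36)
i=35: min(r-i=1, Z[1]=0)=0; Z[35]=0
i=36: i≥r, start 0; Z[36]=0

[37, 0, 3, 0, 1, 0, 0, 0, 0, 0, 0, 0, 0, 0, 0, 0, 0, 0, 1, 0, 0, 2, 0, 0, 0, 0, 0, 0, 1, 0, 0, 1, 0, 1, 2, 0, 0]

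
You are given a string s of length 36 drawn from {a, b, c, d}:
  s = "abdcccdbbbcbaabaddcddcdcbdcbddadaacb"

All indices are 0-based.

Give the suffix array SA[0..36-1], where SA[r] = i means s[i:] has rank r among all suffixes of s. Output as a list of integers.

sorted suffixes:
  #0 SA[0]=12  'aabaddcddcdcbdcbddadaacb'
  #1 SA[1]=32  'aacb'
  #2 SA[2]=13  'abaddcddcdcbdcbddadaacb'
  #3 SA[3]=0  'abdcccdbbbcbaabaddcddcdcbdcbddadaacb'
  #4 SA[4]=33  'acb'
  #5 SA[5]=30  'adaacb'
  #6 SA[6]=15  'addcddcdcbdcbddadaacb'
  #7 SA[7]=35  'b'
  #8 SA[8]=11  'baabaddcddcdcbdcbddadaacb'
  #9 SA[9]=14  'baddcddcdcbdcbddadaacb'
  #10 SA[10]=7  'bbbcbaabaddcddcdcbdcbddadaacb'
  #11 SA[11]=8  'bbcbaabaddcddcdcbdcbddadaacb'
  #12 SA[12]=9  'bcbaabaddcddcdcbdcbddadaacb'
  #13 SA[13]=24  'bdcbddadaacb'
  #14 SA[14]=1  'bdcccdbbbcbaabaddcddcdcbdcbddadaacb'
  #15 SA[15]=27  'bddadaacb'
  #16 SA[16]=34  'cb'
  #17 SA[17]=10  'cbaabaddcddcdcbdcbddadaacb'
  #18 SA[18]=23  'cbdcbddadaacb'
  #19 SA[19]=26  'cbddadaacb'
  #20 SA[20]=3  'cccdbbbcbaabaddcddcdcbdcbddadaacb'
  #21 SA[21]=4  'ccdbbbcbaabaddcddcdcbdcbddadaacb'
  #22 SA[22]=5  'cdbbbcbaabaddcddcdcbdcbddadaacb'
  #23 SA[23]=21  'cdcbdcbddadaacb'
  #24 SA[24]=18  'cddcdcbdcbddadaacb'
  #25 SA[25]=31  'daacb'
  #26 SA[26]=29  'dadaacb'
  #27 SA[27]=6  'dbbbcbaabaddcddcdcbdcbddadaacb'
  #28 SA[28]=22  'dcbdcbddadaacb'
  #29 SA[29]=25  'dcbddadaacb'
  #30 SA[30]=2  'dcccdbbbcbaabaddcddcdcbdcbddadaacb'
  #31 SA[31]=20  'dcdcbdcbddadaacb'
  #32 SA[32]=17  'dcddcdcbdcbddadaacb'
  #33 SA[33]=28  'ddadaacb'
  #34 SA[34]=19  'ddcdcbdcbddadaacb'
  #35 SA[35]=16  'ddcddcdcbdcbddadaacb'

[12, 32, 13, 0, 33, 30, 15, 35, 11, 14, 7, 8, 9, 24, 1, 27, 34, 10, 23, 26, 3, 4, 5, 21, 18, 31, 29, 6, 22, 25, 2, 20, 17, 28, 19, 16]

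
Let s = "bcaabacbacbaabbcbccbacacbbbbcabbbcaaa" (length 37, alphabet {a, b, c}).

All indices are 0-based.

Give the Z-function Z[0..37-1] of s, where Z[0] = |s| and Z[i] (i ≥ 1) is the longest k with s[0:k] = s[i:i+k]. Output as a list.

[37, 0, 0, 0, 1, 0, 0, 1, 0, 0, 1, 0, 0, 1, 2, 0, 2, 0, 0, 1, 0, 0, 0, 0, 1, 1, 1, 3, 0, 0, 1, 1, 4, 0, 0, 0, 0]

Z[0]=37
i=1: outside box; Z[1]=0
i=2: outside box; Z[2]=0
i=3: outside box; Z[3]=0
i=4: outside box; Z[4]=1 extend→box=[4,5)
i=5: outside box; Z[5]=0
i=6: outside box; Z[6]=0
i=7: outside box; Z[7]=1 extend→box=[7,8)
i=8: outside box; Z[8]=0
i=9: outside box; Z[9]=0
i=10: outside box; Z[10]=1 extend→box=[10,11)
i=11: outside box; Z[11]=0
i=12: outside box; Z[12]=0
i=13: outside box; Z[13]=1 extend→box=[13,14)
i=14: outside box; Z[14]=2 extend→box=[14,16)
i=15: min(r-i=1, Z[1]=0)=0; Z[15]=0
i=16: outside box; Z[16]=2 extend→box=[16,18)
i=17: min(r-i=1, Z[1]=0)=0; Z[17]=0
i=18: outside box; Z[18]=0
i=19: outside box; Z[19]=1 extend→box=[19,20)
i=20: outside box; Z[20]=0
i=21: outside box; Z[21]=0
i=22: outside box; Z[22]=0
i=23: outside box; Z[23]=0
i=24: outside box; Z[24]=1 extend→box=[24,25)
i=25: outside box; Z[25]=1 extend→box=[25,26)
i=26: outside box; Z[26]=1 extend→box=[26,27)
i=27: outside box; Z[27]=3 extend→box=[27,30)
i=28: min(r-i=2, Z[1]=0)=0; Z[28]=0
i=29: min(r-i=1, Z[2]=0)=0; Z[29]=0
i=30: outside box; Z[30]=1 extend→box=[30,31)
i=31: outside box; Z[31]=1 extend→box=[31,32)
i=32: outside box; Z[32]=4 extend→box=[32,36)
i=33: min(r-i=3, Z[1]=0)=0; Z[33]=0
i=34: min(r-i=2, Z[2]=0)=0; Z[34]=0
i=35: min(r-i=1, Z[3]=0)=0; Z[35]=0
i=36: outside box; Z[36]=0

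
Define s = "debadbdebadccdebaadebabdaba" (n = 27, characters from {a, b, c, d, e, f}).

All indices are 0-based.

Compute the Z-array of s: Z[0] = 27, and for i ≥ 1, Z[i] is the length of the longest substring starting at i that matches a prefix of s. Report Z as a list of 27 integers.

Z[0]=27
i=1: fresh scan; Z[1]=0
i=2: fresh scan; Z[2]=0
i=3: fresh scan; Z[3]=0
i=4: fresh scan; Z[4]=1 grow→box=[4,5)
i=5: fresh scan; Z[5]=0
i=6: fresh scan; Z[6]=5 grow→box=[6,11)
i=7: min(r-i=4, Z[1]=0)=0; Z[7]=0
i=8: min(r-i=3, Z[2]=0)=0; Z[8]=0
i=9: min(r-i=2, Z[3]=0)=0; Z[9]=0
i=10: min(r-i=1, Z[4]=1)=1; Z[10]=1
i=11: fresh scan; Z[11]=0
i=12: fresh scan; Z[12]=0
i=13: fresh scan; Z[13]=4 grow→box=[13,17)
i=14: min(r-i=3, Z[1]=0)=0; Z[14]=0
i=15: min(r-i=2, Z[2]=0)=0; Z[15]=0
i=16: min(r-i=1, Z[3]=0)=0; Z[16]=0
i=17: fresh scan; Z[17]=0
i=18: fresh scan; Z[18]=4 grow→box=[18,22)
i=19: min(r-i=3, Z[1]=0)=0; Z[19]=0
i=20: min(r-i=2, Z[2]=0)=0; Z[20]=0
i=21: min(r-i=1, Z[3]=0)=0; Z[21]=0
i=22: fresh scan; Z[22]=0
i=23: fresh scan; Z[23]=1 grow→box=[23,24)
i=24: fresh scan; Z[24]=0
i=25: fresh scan; Z[25]=0
i=26: fresh scan; Z[26]=0

[27, 0, 0, 0, 1, 0, 5, 0, 0, 0, 1, 0, 0, 4, 0, 0, 0, 0, 4, 0, 0, 0, 0, 1, 0, 0, 0]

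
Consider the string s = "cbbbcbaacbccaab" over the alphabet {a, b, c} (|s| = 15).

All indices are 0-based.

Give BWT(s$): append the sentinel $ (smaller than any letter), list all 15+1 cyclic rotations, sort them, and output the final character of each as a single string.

rank  rotation          last
    0  $cbbbcbaacbccaab  b
    1  aab$cbbbcbaacbcc  c
    2  aacbccaab$cbbbcb  b
    3  ab$cbbbcbaacbcca  a
    4  acbccaab$cbbbcba  a
    5  b$cbbbcbaacbccaa  a
    6  baacbccaab$cbbbc  c
    7  bbbcbaacbccaab$c  c
    8  bbcbaacbccaab$cb  b
    9  bcbaacbccaab$cbb  b
   10  bccaab$cbbbcbaac  c
   11  caab$cbbbcbaacbc  c
   12  cbaacbccaab$cbbb  b
   13  cbbbcbaacbccaab$  $
   14  cbccaab$cbbbcbaa  a
   15  ccaab$cbbbcbaacb  b

bcbaaaccbbccb$ab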